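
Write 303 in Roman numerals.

Convert 303 to Roman numerals:
  303 contains 3×100 (CCC)
  3 contains 3×1 (III)

CCCIII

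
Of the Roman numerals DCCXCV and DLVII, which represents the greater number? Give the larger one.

DCCXCV = 795
DLVII = 557
795 is larger

DCCXCV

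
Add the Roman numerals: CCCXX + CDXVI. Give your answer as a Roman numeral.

CCCXX = 320
CDXVI = 416
320 + 416 = 736

DCCXXXVI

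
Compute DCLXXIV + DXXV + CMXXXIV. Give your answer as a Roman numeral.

DCLXXIV = 674, DXXV = 525, CMXXXIV = 934
674 + 525 = 1199
1199 + 934 = 2133

MMCXXXIII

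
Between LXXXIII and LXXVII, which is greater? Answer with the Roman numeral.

LXXXIII = 83
LXXVII = 77
83 is larger

LXXXIII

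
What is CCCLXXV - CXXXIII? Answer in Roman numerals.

CCCLXXV = 375
CXXXIII = 133
375 - 133 = 242

CCXLII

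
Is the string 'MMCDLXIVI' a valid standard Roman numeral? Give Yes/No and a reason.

'MMCDLXIVI': I cannot come right after the subtractive pair IV: once I is subtracted in IV, the next symbol must be smaller than I

No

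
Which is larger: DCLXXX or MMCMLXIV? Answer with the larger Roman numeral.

DCLXXX = 680
MMCMLXIV = 2964
2964 is larger

MMCMLXIV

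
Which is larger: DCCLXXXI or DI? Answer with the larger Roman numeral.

DCCLXXXI = 781
DI = 501
781 is larger

DCCLXXXI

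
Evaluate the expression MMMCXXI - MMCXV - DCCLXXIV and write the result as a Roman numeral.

MMMCXXI = 3121, MMCXV = 2115, DCCLXXIV = 774
3121 - 2115 = 1006
1006 - 774 = 232

CCXXXII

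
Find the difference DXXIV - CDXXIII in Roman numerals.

DXXIV = 524
CDXXIII = 423
524 - 423 = 101

CI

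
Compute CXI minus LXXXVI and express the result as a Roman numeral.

CXI = 111
LXXXVI = 86
111 - 86 = 25

XXV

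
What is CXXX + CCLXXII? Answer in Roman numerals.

CXXX = 130
CCLXXII = 272
130 + 272 = 402

CDII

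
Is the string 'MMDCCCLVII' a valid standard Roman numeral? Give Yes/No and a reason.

'MMDCCCLVII': Check the rules: uses only the symbols I, V, X, L, C, D, M; no symbol is repeated more than three times in a row; V, L and D each appear at most once; no smaller symbol precedes a larger one (values never increase from left to right). Value: M (1000) + M (1000) + D (500) + C (100) + C (100) + C (100) + L (50) + V (5) + I (1) + I (1) = 2857. So it is a valid standard Roman numeral.

Yes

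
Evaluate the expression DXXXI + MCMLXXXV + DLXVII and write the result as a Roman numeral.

DXXXI = 531, MCMLXXXV = 1985, DLXVII = 567
531 + 1985 = 2516
2516 + 567 = 3083

MMMLXXXIII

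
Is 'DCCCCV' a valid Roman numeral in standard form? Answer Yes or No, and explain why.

'DCCCCV': More than 3 consecutive C's

No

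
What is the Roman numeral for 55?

Convert 55 to Roman numerals:
  55 contains 1×50 (L)
  5 contains 1×5 (V)

LV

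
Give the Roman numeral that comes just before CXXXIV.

CXXXIV = 134; previous is 133

CXXXIII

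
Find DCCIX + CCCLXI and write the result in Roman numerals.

DCCIX = 709
CCCLXI = 361
709 + 361 = 1070

MLXX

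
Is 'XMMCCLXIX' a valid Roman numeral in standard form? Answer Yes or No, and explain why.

'XMMCCLXIX': Invalid subtractive combination: XM

No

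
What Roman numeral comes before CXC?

CXC = 190; previous is 189

CLXXXIX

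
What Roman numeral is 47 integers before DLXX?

DLXX = 570
570 - 47 = 523

DXXIII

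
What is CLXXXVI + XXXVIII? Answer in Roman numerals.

CLXXXVI = 186
XXXVIII = 38
186 + 38 = 224

CCXXIV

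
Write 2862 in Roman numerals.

Convert 2862 to Roman numerals:
  2862 contains 2×1000 (MM)
  862 contains 1×500 (D)
  362 contains 3×100 (CCC)
  62 contains 1×50 (L)
  12 contains 1×10 (X)
  2 contains 2×1 (II)

MMDCCCLXII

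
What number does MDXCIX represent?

MDXCIX: M=1000, D=500, XC=90, IX=9
1000 + 500 + 90 + 9 = 1599

1599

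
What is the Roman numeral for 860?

Convert 860 to Roman numerals:
  860 contains 1×500 (D)
  360 contains 3×100 (CCC)
  60 contains 1×50 (L)
  10 contains 1×10 (X)

DCCCLX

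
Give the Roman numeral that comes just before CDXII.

CDXII = 412, so the previous integer is 412 - 1 = 411

CDXI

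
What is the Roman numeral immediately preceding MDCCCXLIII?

MDCCCXLIII = 1843, so the previous integer is 1843 - 1 = 1842

MDCCCXLII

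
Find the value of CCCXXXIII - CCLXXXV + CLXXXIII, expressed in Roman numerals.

CCCXXXIII = 333, CCLXXXV = 285, CLXXXIII = 183
333 - 285 = 48
48 + 183 = 231

CCXXXI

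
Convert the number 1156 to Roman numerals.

Convert 1156 to Roman numerals:
  1156 contains 1×1000 (M)
  156 contains 1×100 (C)
  56 contains 1×50 (L)
  6 contains 1×5 (V)
  1 contains 1×1 (I)

MCLVI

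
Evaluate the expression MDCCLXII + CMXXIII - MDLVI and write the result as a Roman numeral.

MDCCLXII = 1762, CMXXIII = 923, MDLVI = 1556
1762 + 923 = 2685
2685 - 1556 = 1129

MCXXIX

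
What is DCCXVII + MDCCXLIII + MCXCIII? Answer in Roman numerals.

DCCXVII = 717, MDCCXLIII = 1743, MCXCIII = 1193
717 + 1743 = 2460
2460 + 1193 = 3653

MMMDCLIII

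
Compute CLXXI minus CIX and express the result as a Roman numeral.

CLXXI = 171
CIX = 109
171 - 109 = 62

LXII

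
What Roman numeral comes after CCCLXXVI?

CCCLXXVI = 376; next is 377

CCCLXXVII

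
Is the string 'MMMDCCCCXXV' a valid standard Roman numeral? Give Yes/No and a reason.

'MMMDCCCCXXV': More than 3 consecutive C's

No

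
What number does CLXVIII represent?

CLXVIII: C=100, L=50, X=10, V=5, I=1, I=1, I=1
100 + 50 + 10 + 5 + 1 + 1 + 1 = 168

168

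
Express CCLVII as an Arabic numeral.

CCLVII: C=100, C=100, L=50, V=5, I=1, I=1
100 + 100 + 50 + 5 + 1 + 1 = 257

257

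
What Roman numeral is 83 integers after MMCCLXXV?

MMCCLXXV = 2275
2275 + 83 = 2358

MMCCCLVIII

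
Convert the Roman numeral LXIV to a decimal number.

LXIV: L=50, X=10, IV=4
50 + 10 + 4 = 64

64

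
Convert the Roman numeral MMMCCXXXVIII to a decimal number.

MMMCCXXXVIII: M=1000, M=1000, M=1000, C=100, C=100, X=10, X=10, X=10, V=5, I=1, I=1, I=1
1000 + 1000 + 1000 + 100 + 100 + 10 + 10 + 10 + 5 + 1 + 1 + 1 = 3238

3238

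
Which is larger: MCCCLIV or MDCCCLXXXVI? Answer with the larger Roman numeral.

MCCCLIV = 1354
MDCCCLXXXVI = 1886
1886 is larger

MDCCCLXXXVI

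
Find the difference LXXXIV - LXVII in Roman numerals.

LXXXIV = 84
LXVII = 67
84 - 67 = 17

XVII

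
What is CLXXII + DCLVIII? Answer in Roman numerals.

CLXXII = 172
DCLVIII = 658
172 + 658 = 830

DCCCXXX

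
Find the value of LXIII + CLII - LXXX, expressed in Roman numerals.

LXIII = 63, CLII = 152, LXXX = 80
63 + 152 = 215
215 - 80 = 135

CXXXV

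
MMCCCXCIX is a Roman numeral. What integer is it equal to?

MMCCCXCIX: M=1000, M=1000, C=100, C=100, C=100, XC=90, IX=9
1000 + 1000 + 100 + 100 + 100 + 90 + 9 = 2399

2399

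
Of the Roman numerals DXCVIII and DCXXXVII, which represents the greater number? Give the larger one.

DXCVIII = 598
DCXXXVII = 637
637 is larger

DCXXXVII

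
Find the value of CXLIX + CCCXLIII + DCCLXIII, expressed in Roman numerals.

CXLIX = 149, CCCXLIII = 343, DCCLXIII = 763
149 + 343 = 492
492 + 763 = 1255

MCCLV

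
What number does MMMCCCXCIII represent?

MMMCCCXCIII: M=1000, M=1000, M=1000, C=100, C=100, C=100, XC=90, I=1, I=1, I=1
1000 + 1000 + 1000 + 100 + 100 + 100 + 90 + 1 + 1 + 1 = 3393

3393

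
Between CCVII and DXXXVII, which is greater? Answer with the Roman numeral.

CCVII = 207
DXXXVII = 537
537 is larger

DXXXVII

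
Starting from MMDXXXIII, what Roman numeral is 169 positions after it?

MMDXXXIII = 2533
2533 + 169 = 2702

MMDCCII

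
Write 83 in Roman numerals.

Convert 83 to Roman numerals:
  83 contains 1×50 (L)
  33 contains 3×10 (XXX)
  3 contains 3×1 (III)

LXXXIII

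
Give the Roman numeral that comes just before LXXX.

LXXX = 80, so the previous integer is 80 - 1 = 79

LXXIX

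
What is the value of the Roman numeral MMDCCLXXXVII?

MMDCCLXXXVII: M=1000, M=1000, D=500, C=100, C=100, L=50, X=10, X=10, X=10, V=5, I=1, I=1
1000 + 1000 + 500 + 100 + 100 + 50 + 10 + 10 + 10 + 5 + 1 + 1 = 2787

2787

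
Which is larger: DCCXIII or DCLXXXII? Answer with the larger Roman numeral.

DCCXIII = 713
DCLXXXII = 682
713 is larger

DCCXIII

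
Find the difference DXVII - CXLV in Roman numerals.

DXVII = 517
CXLV = 145
517 - 145 = 372

CCCLXXII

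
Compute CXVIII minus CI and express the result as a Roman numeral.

CXVIII = 118
CI = 101
118 - 101 = 17

XVII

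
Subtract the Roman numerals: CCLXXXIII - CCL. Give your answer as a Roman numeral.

CCLXXXIII = 283
CCL = 250
283 - 250 = 33

XXXIII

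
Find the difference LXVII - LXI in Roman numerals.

LXVII = 67
LXI = 61
67 - 61 = 6

VI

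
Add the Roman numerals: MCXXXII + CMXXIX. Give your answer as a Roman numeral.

MCXXXII = 1132
CMXXIX = 929
1132 + 929 = 2061

MMLXI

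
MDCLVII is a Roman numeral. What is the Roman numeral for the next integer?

MDCLVII = 1657, so the next integer is 1657 + 1 = 1658

MDCLVIII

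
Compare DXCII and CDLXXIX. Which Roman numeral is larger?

DXCII = 592
CDLXXIX = 479
592 is larger

DXCII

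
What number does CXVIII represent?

CXVIII: C=100, X=10, V=5, I=1, I=1, I=1
100 + 10 + 5 + 1 + 1 + 1 = 118

118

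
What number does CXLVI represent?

CXLVI: C=100, XL=40, V=5, I=1
100 + 40 + 5 + 1 = 146

146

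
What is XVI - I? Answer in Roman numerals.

XVI = 16
I = 1
16 - 1 = 15

XV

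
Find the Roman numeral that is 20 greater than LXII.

LXII = 62
62 + 20 = 82

LXXXII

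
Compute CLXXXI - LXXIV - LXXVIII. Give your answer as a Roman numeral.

CLXXXI = 181, LXXIV = 74, LXXVIII = 78
181 - 74 = 107
107 - 78 = 29

XXIX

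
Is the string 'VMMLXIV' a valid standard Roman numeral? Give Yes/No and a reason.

'VMMLXIV': V should not appear more than once

No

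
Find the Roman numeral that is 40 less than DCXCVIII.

DCXCVIII = 698
698 - 40 = 658

DCLVIII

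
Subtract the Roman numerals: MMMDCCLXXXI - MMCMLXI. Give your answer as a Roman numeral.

MMMDCCLXXXI = 3781
MMCMLXI = 2961
3781 - 2961 = 820

DCCCXX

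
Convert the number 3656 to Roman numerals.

Convert 3656 to Roman numerals:
  3656 contains 3×1000 (MMM)
  656 contains 1×500 (D)
  156 contains 1×100 (C)
  56 contains 1×50 (L)
  6 contains 1×5 (V)
  1 contains 1×1 (I)

MMMDCLVI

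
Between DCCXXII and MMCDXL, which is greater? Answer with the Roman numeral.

DCCXXII = 722
MMCDXL = 2440
2440 is larger

MMCDXL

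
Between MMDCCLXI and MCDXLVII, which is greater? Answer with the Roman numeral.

MMDCCLXI = 2761
MCDXLVII = 1447
2761 is larger

MMDCCLXI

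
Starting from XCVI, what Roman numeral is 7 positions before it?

XCVI = 96
96 - 7 = 89

LXXXIX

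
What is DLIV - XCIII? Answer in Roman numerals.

DLIV = 554
XCIII = 93
554 - 93 = 461

CDLXI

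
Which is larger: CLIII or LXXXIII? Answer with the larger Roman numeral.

CLIII = 153
LXXXIII = 83
153 is larger

CLIII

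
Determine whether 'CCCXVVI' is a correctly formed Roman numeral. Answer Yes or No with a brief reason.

'CCCXVVI': V should not appear more than once

No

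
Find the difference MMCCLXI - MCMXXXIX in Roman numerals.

MMCCLXI = 2261
MCMXXXIX = 1939
2261 - 1939 = 322

CCCXXII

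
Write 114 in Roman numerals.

Convert 114 to Roman numerals:
  114 contains 1×100 (C)
  14 contains 1×10 (X)
  4 contains 1×4 (IV)

CXIV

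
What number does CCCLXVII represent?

CCCLXVII: C=100, C=100, C=100, L=50, X=10, V=5, I=1, I=1
100 + 100 + 100 + 50 + 10 + 5 + 1 + 1 = 367

367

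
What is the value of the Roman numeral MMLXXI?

MMLXXI: M=1000, M=1000, L=50, X=10, X=10, I=1
1000 + 1000 + 50 + 10 + 10 + 1 = 2071

2071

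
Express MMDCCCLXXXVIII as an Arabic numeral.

MMDCCCLXXXVIII: M=1000, M=1000, D=500, C=100, C=100, C=100, L=50, X=10, X=10, X=10, V=5, I=1, I=1, I=1
1000 + 1000 + 500 + 100 + 100 + 100 + 50 + 10 + 10 + 10 + 5 + 1 + 1 + 1 = 2888

2888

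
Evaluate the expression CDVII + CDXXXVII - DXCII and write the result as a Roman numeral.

CDVII = 407, CDXXXVII = 437, DXCII = 592
407 + 437 = 844
844 - 592 = 252

CCLII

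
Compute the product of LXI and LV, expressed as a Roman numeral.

LXI = 61
LV = 55
61 × 55 = 3355

MMMCCCLV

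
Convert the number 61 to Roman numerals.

Convert 61 to Roman numerals:
  61 contains 1×50 (L)
  11 contains 1×10 (X)
  1 contains 1×1 (I)

LXI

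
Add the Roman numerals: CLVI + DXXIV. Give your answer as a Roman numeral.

CLVI = 156
DXXIV = 524
156 + 524 = 680

DCLXXX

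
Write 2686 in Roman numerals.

Convert 2686 to Roman numerals:
  2686 contains 2×1000 (MM)
  686 contains 1×500 (D)
  186 contains 1×100 (C)
  86 contains 1×50 (L)
  36 contains 3×10 (XXX)
  6 contains 1×5 (V)
  1 contains 1×1 (I)

MMDCLXXXVI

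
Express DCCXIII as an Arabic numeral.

DCCXIII: D=500, C=100, C=100, X=10, I=1, I=1, I=1
500 + 100 + 100 + 10 + 1 + 1 + 1 = 713

713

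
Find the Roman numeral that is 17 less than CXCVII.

CXCVII = 197
197 - 17 = 180

CLXXX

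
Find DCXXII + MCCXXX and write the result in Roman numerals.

DCXXII = 622
MCCXXX = 1230
622 + 1230 = 1852

MDCCCLII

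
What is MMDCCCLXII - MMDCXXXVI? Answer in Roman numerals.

MMDCCCLXII = 2862
MMDCXXXVI = 2636
2862 - 2636 = 226

CCXXVI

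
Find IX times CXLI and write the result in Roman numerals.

IX = 9
CXLI = 141
9 × 141 = 1269

MCCLXIX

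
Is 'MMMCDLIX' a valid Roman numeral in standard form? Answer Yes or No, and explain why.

'MMMCDLIX': Check the rules: uses only the symbols I, V, X, L, C, D, M; no symbol is repeated more than three times in a row; V, L and D each appear at most once; the only places a smaller symbol precedes a larger one are the allowed subtractive pairs CD, IX, the symbol right after such a pair (if any) is smaller than the pair's first symbol, and otherwise the values never increase from left to right. Value: M (1000) + M (1000) + M (1000) + CD (400) + L (50) + IX (9) = 3459. So it is a valid standard Roman numeral.

Yes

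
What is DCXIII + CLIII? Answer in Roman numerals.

DCXIII = 613
CLIII = 153
613 + 153 = 766

DCCLXVI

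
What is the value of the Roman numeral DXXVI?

DXXVI: D=500, X=10, X=10, V=5, I=1
500 + 10 + 10 + 5 + 1 = 526

526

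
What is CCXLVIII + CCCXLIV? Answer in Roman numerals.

CCXLVIII = 248
CCCXLIV = 344
248 + 344 = 592

DXCII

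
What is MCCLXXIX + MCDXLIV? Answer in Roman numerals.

MCCLXXIX = 1279
MCDXLIV = 1444
1279 + 1444 = 2723

MMDCCXXIII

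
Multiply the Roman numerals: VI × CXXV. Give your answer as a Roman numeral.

VI = 6
CXXV = 125
6 × 125 = 750

DCCL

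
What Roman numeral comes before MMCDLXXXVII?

MMCDLXXXVII = 2487, so the previous integer is 2487 - 1 = 2486

MMCDLXXXVI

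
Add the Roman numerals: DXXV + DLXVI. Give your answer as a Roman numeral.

DXXV = 525
DLXVI = 566
525 + 566 = 1091

MXCI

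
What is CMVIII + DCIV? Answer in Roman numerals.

CMVIII = 908
DCIV = 604
908 + 604 = 1512

MDXII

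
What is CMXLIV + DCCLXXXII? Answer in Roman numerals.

CMXLIV = 944
DCCLXXXII = 782
944 + 782 = 1726

MDCCXXVI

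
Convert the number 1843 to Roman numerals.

Convert 1843 to Roman numerals:
  1843 contains 1×1000 (M)
  843 contains 1×500 (D)
  343 contains 3×100 (CCC)
  43 contains 1×40 (XL)
  3 contains 3×1 (III)

MDCCCXLIII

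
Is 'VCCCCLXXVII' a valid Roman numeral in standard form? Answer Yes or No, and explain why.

'VCCCCLXXVII': More than 3 consecutive C's

No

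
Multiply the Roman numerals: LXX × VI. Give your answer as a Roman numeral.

LXX = 70
VI = 6
70 × 6 = 420

CDXX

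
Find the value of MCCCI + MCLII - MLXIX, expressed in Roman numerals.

MCCCI = 1301, MCLII = 1152, MLXIX = 1069
1301 + 1152 = 2453
2453 - 1069 = 1384

MCCCLXXXIV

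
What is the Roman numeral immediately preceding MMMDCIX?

MMMDCIX = 3609; previous is 3608

MMMDCVIII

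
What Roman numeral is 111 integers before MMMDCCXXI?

MMMDCCXXI = 3721
3721 - 111 = 3610

MMMDCX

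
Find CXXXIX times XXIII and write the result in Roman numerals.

CXXXIX = 139
XXIII = 23
139 × 23 = 3197

MMMCXCVII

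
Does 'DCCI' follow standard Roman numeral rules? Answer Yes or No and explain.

'DCCI': Check the rules: uses only the symbols I, V, X, L, C, D, M; no symbol is repeated more than three times in a row; V, L and D each appear at most once; no smaller symbol precedes a larger one (values never increase from left to right). Value: D (500) + C (100) + C (100) + I (1) = 701. So it is a valid standard Roman numeral.

Yes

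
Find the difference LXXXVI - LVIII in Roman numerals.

LXXXVI = 86
LVIII = 58
86 - 58 = 28

XXVIII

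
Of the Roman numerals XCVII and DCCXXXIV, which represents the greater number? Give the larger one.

XCVII = 97
DCCXXXIV = 734
734 is larger

DCCXXXIV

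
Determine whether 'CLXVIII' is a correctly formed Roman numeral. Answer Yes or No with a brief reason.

'CLXVIII': Check the rules: uses only the symbols I, V, X, L, C, D, M; no symbol is repeated more than three times in a row; V, L and D each appear at most once; no smaller symbol precedes a larger one (values never increase from left to right). Value: C (100) + L (50) + X (10) + V (5) + I (1) + I (1) + I (1) = 168. So it is a valid standard Roman numeral.

Yes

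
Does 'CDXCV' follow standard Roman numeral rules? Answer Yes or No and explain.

'CDXCV': Check the rules: uses only the symbols I, V, X, L, C, D, M; no symbol is repeated more than three times in a row; V, L and D each appear at most once; the only places a smaller symbol precedes a larger one are the allowed subtractive pairs CD, XC, the symbol right after such a pair (if any) is smaller than the pair's first symbol, and otherwise the values never increase from left to right. Value: CD (400) + XC (90) + V (5) = 495. So it is a valid standard Roman numeral.

Yes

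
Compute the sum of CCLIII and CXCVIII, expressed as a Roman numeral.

CCLIII = 253
CXCVIII = 198
253 + 198 = 451

CDLI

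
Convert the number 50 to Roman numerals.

Convert 50 to Roman numerals:
  50 contains 1×50 (L)

L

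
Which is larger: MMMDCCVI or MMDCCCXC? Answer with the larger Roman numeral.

MMMDCCVI = 3706
MMDCCCXC = 2890
3706 is larger

MMMDCCVI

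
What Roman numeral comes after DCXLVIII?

DCXLVIII = 648; next is 649

DCXLIX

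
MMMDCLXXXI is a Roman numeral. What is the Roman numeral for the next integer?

MMMDCLXXXI = 3681, so the next integer is 3681 + 1 = 3682

MMMDCLXXXII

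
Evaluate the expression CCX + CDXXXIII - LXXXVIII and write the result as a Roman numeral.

CCX = 210, CDXXXIII = 433, LXXXVIII = 88
210 + 433 = 643
643 - 88 = 555

DLV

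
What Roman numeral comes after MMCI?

MMCI = 2101; next is 2102

MMCII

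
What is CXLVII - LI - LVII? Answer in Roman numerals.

CXLVII = 147, LI = 51, LVII = 57
147 - 51 = 96
96 - 57 = 39

XXXIX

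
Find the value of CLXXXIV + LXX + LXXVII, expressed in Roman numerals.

CLXXXIV = 184, LXX = 70, LXXVII = 77
184 + 70 = 254
254 + 77 = 331

CCCXXXI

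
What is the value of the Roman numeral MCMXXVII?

MCMXXVII: M=1000, CM=900, X=10, X=10, V=5, I=1, I=1
1000 + 900 + 10 + 10 + 5 + 1 + 1 = 1927

1927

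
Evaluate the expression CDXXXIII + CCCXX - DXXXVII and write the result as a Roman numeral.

CDXXXIII = 433, CCCXX = 320, DXXXVII = 537
433 + 320 = 753
753 - 537 = 216

CCXVI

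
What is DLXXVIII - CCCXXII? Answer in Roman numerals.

DLXXVIII = 578
CCCXXII = 322
578 - 322 = 256

CCLVI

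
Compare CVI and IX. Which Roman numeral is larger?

CVI = 106
IX = 9
106 is larger

CVI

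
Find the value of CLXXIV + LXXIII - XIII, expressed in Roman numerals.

CLXXIV = 174, LXXIII = 73, XIII = 13
174 + 73 = 247
247 - 13 = 234

CCXXXIV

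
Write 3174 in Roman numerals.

Convert 3174 to Roman numerals:
  3174 contains 3×1000 (MMM)
  174 contains 1×100 (C)
  74 contains 1×50 (L)
  24 contains 2×10 (XX)
  4 contains 1×4 (IV)

MMMCLXXIV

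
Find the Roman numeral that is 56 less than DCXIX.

DCXIX = 619
619 - 56 = 563

DLXIII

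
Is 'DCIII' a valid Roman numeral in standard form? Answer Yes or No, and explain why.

'DCIII': Check the rules: uses only the symbols I, V, X, L, C, D, M; no symbol is repeated more than three times in a row; V, L and D each appear at most once; no smaller symbol precedes a larger one (values never increase from left to right). Value: D (500) + C (100) + I (1) + I (1) + I (1) = 603. So it is a valid standard Roman numeral.

Yes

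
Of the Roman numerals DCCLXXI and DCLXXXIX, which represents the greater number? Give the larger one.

DCCLXXI = 771
DCLXXXIX = 689
771 is larger

DCCLXXI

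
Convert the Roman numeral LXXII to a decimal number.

LXXII: L=50, X=10, X=10, I=1, I=1
50 + 10 + 10 + 1 + 1 = 72

72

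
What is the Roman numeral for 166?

Convert 166 to Roman numerals:
  166 contains 1×100 (C)
  66 contains 1×50 (L)
  16 contains 1×10 (X)
  6 contains 1×5 (V)
  1 contains 1×1 (I)

CLXVI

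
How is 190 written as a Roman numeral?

Convert 190 to Roman numerals:
  190 contains 1×100 (C)
  90 contains 1×90 (XC)

CXC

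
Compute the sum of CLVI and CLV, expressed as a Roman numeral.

CLVI = 156
CLV = 155
156 + 155 = 311

CCCXI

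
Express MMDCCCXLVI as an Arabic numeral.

MMDCCCXLVI: M=1000, M=1000, D=500, C=100, C=100, C=100, XL=40, V=5, I=1
1000 + 1000 + 500 + 100 + 100 + 100 + 40 + 5 + 1 = 2846

2846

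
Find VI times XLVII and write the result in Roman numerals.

VI = 6
XLVII = 47
6 × 47 = 282

CCLXXXII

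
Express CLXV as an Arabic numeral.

CLXV: C=100, L=50, X=10, V=5
100 + 50 + 10 + 5 = 165

165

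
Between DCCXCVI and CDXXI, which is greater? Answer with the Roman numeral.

DCCXCVI = 796
CDXXI = 421
796 is larger

DCCXCVI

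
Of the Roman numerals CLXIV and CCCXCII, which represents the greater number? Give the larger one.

CLXIV = 164
CCCXCII = 392
392 is larger

CCCXCII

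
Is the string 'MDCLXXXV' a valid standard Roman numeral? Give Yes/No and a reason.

'MDCLXXXV': Check the rules: uses only the symbols I, V, X, L, C, D, M; no symbol is repeated more than three times in a row; V, L and D each appear at most once; no smaller symbol precedes a larger one (values never increase from left to right). Value: M (1000) + D (500) + C (100) + L (50) + X (10) + X (10) + X (10) + V (5) = 1685. So it is a valid standard Roman numeral.

Yes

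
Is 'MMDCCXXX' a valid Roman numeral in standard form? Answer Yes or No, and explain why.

'MMDCCXXX': Check the rules: uses only the symbols I, V, X, L, C, D, M; no symbol is repeated more than three times in a row; V, L and D each appear at most once; no smaller symbol precedes a larger one (values never increase from left to right). Value: M (1000) + M (1000) + D (500) + C (100) + C (100) + X (10) + X (10) + X (10) = 2730. So it is a valid standard Roman numeral.

Yes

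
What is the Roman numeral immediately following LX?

LX = 60, so the next integer is 60 + 1 = 61

LXI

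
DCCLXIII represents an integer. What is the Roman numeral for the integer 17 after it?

DCCLXIII = 763
763 + 17 = 780

DCCLXXX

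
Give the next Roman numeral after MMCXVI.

MMCXVI = 2116, so the next integer is 2116 + 1 = 2117

MMCXVII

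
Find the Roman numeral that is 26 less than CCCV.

CCCV = 305
305 - 26 = 279

CCLXXIX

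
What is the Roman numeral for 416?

Convert 416 to Roman numerals:
  416 contains 1×400 (CD)
  16 contains 1×10 (X)
  6 contains 1×5 (V)
  1 contains 1×1 (I)

CDXVI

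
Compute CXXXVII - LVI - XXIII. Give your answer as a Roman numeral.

CXXXVII = 137, LVI = 56, XXIII = 23
137 - 56 = 81
81 - 23 = 58

LVIII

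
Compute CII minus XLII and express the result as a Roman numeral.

CII = 102
XLII = 42
102 - 42 = 60

LX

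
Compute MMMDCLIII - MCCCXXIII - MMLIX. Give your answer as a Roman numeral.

MMMDCLIII = 3653, MCCCXXIII = 1323, MMLIX = 2059
3653 - 1323 = 2330
2330 - 2059 = 271

CCLXXI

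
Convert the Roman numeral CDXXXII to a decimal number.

CDXXXII: CD=400, X=10, X=10, X=10, I=1, I=1
400 + 10 + 10 + 10 + 1 + 1 = 432

432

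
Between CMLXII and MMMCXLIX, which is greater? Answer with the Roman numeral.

CMLXII = 962
MMMCXLIX = 3149
3149 is larger

MMMCXLIX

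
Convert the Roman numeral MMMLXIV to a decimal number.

MMMLXIV: M=1000, M=1000, M=1000, L=50, X=10, IV=4
1000 + 1000 + 1000 + 50 + 10 + 4 = 3064

3064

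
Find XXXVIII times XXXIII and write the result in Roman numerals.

XXXVIII = 38
XXXIII = 33
38 × 33 = 1254

MCCLIV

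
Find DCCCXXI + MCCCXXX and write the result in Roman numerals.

DCCCXXI = 821
MCCCXXX = 1330
821 + 1330 = 2151

MMCLI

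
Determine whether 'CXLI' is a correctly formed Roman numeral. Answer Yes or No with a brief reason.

'CXLI': Check the rules: uses only the symbols I, V, X, L, C, D, M; no symbol is repeated more than three times in a row; V, L and D each appear at most once; the only place a smaller symbol precedes a larger one is the allowed subtractive pair XL, the symbol right after such a pair (if any) is smaller than the pair's first symbol, and otherwise the values never increase from left to right. Value: C (100) + XL (40) + I (1) = 141. So it is a valid standard Roman numeral.

Yes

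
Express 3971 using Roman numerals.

Convert 3971 to Roman numerals:
  3971 contains 3×1000 (MMM)
  971 contains 1×900 (CM)
  71 contains 1×50 (L)
  21 contains 2×10 (XX)
  1 contains 1×1 (I)

MMMCMLXXI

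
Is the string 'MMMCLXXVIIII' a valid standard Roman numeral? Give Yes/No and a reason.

'MMMCLXXVIIII': More than 3 consecutive I's

No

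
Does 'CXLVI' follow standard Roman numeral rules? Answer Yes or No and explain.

'CXLVI': Check the rules: uses only the symbols I, V, X, L, C, D, M; no symbol is repeated more than three times in a row; V, L and D each appear at most once; the only place a smaller symbol precedes a larger one is the allowed subtractive pair XL, the symbol right after such a pair (if any) is smaller than the pair's first symbol, and otherwise the values never increase from left to right. Value: C (100) + XL (40) + V (5) + I (1) = 146. So it is a valid standard Roman numeral.

Yes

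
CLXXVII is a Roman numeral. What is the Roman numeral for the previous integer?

CLXXVII = 177, so the previous integer is 177 - 1 = 176

CLXXVI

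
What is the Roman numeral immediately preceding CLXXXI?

CLXXXI = 181; previous is 180

CLXXX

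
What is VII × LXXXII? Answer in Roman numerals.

VII = 7
LXXXII = 82
7 × 82 = 574

DLXXIV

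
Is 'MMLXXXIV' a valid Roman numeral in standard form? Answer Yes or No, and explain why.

'MMLXXXIV': Check the rules: uses only the symbols I, V, X, L, C, D, M; no symbol is repeated more than three times in a row; V, L and D each appear at most once; the only place a smaller symbol precedes a larger one is the allowed subtractive pair IV, the symbol right after such a pair (if any) is smaller than the pair's first symbol, and otherwise the values never increase from left to right. Value: M (1000) + M (1000) + L (50) + X (10) + X (10) + X (10) + IV (4) = 2084. So it is a valid standard Roman numeral.

Yes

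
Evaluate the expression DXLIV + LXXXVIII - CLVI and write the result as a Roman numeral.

DXLIV = 544, LXXXVIII = 88, CLVI = 156
544 + 88 = 632
632 - 156 = 476

CDLXXVI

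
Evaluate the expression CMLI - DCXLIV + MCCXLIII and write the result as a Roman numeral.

CMLI = 951, DCXLIV = 644, MCCXLIII = 1243
951 - 644 = 307
307 + 1243 = 1550

MDL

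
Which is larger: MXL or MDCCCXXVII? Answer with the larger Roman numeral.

MXL = 1040
MDCCCXXVII = 1827
1827 is larger

MDCCCXXVII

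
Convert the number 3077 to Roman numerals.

Convert 3077 to Roman numerals:
  3077 contains 3×1000 (MMM)
  77 contains 1×50 (L)
  27 contains 2×10 (XX)
  7 contains 1×5 (V)
  2 contains 2×1 (II)

MMMLXXVII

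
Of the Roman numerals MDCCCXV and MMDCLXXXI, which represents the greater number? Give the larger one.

MDCCCXV = 1815
MMDCLXXXI = 2681
2681 is larger

MMDCLXXXI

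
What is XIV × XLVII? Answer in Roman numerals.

XIV = 14
XLVII = 47
14 × 47 = 658

DCLVIII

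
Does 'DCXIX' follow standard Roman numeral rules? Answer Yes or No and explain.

'DCXIX': Check the rules: uses only the symbols I, V, X, L, C, D, M; no symbol is repeated more than three times in a row; V, L and D each appear at most once; the only place a smaller symbol precedes a larger one is the allowed subtractive pair IX, the symbol right after such a pair (if any) is smaller than the pair's first symbol, and otherwise the values never increase from left to right. Value: D (500) + C (100) + X (10) + IX (9) = 619. So it is a valid standard Roman numeral.

Yes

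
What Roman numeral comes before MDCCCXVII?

MDCCCXVII = 1817, so the previous integer is 1817 - 1 = 1816

MDCCCXVI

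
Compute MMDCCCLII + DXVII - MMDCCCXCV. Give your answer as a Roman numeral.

MMDCCCLII = 2852, DXVII = 517, MMDCCCXCV = 2895
2852 + 517 = 3369
3369 - 2895 = 474

CDLXXIV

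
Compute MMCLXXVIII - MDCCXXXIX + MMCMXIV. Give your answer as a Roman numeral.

MMCLXXVIII = 2178, MDCCXXXIX = 1739, MMCMXIV = 2914
2178 - 1739 = 439
439 + 2914 = 3353

MMMCCCLIII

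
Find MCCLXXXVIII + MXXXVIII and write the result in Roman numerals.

MCCLXXXVIII = 1288
MXXXVIII = 1038
1288 + 1038 = 2326

MMCCCXXVI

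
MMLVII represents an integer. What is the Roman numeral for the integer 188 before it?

MMLVII = 2057
2057 - 188 = 1869

MDCCCLXIX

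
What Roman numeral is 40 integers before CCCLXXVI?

CCCLXXVI = 376
376 - 40 = 336

CCCXXXVI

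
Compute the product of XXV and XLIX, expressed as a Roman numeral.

XXV = 25
XLIX = 49
25 × 49 = 1225

MCCXXV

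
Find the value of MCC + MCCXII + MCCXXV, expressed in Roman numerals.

MCC = 1200, MCCXII = 1212, MCCXXV = 1225
1200 + 1212 = 2412
2412 + 1225 = 3637

MMMDCXXXVII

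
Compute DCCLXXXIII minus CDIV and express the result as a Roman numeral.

DCCLXXXIII = 783
CDIV = 404
783 - 404 = 379

CCCLXXIX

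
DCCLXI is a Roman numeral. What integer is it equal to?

DCCLXI: D=500, C=100, C=100, L=50, X=10, I=1
500 + 100 + 100 + 50 + 10 + 1 = 761

761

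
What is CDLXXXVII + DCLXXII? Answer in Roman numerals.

CDLXXXVII = 487
DCLXXII = 672
487 + 672 = 1159

MCLIX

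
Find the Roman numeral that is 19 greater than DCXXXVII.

DCXXXVII = 637
637 + 19 = 656

DCLVI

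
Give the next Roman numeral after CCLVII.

CCLVII = 257, so the next integer is 257 + 1 = 258

CCLVIII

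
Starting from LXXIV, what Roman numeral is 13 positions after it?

LXXIV = 74
74 + 13 = 87

LXXXVII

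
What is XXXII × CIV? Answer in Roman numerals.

XXXII = 32
CIV = 104
32 × 104 = 3328

MMMCCCXXVIII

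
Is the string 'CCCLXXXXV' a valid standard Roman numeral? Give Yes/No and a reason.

'CCCLXXXXV': More than 3 consecutive X's

No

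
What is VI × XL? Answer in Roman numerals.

VI = 6
XL = 40
6 × 40 = 240

CCXL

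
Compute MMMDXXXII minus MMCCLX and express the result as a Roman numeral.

MMMDXXXII = 3532
MMCCLX = 2260
3532 - 2260 = 1272

MCCLXXII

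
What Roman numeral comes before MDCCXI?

MDCCXI = 1711; previous is 1710

MDCCX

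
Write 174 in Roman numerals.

Convert 174 to Roman numerals:
  174 contains 1×100 (C)
  74 contains 1×50 (L)
  24 contains 2×10 (XX)
  4 contains 1×4 (IV)

CLXXIV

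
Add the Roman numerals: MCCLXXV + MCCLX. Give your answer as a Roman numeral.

MCCLXXV = 1275
MCCLX = 1260
1275 + 1260 = 2535

MMDXXXV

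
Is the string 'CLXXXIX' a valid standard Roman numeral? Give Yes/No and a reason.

'CLXXXIX': Check the rules: uses only the symbols I, V, X, L, C, D, M; no symbol is repeated more than three times in a row; V, L and D each appear at most once; the only place a smaller symbol precedes a larger one is the allowed subtractive pair IX, the symbol right after such a pair (if any) is smaller than the pair's first symbol, and otherwise the values never increase from left to right. Value: C (100) + L (50) + X (10) + X (10) + X (10) + IX (9) = 189. So it is a valid standard Roman numeral.

Yes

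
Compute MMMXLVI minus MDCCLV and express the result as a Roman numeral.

MMMXLVI = 3046
MDCCLV = 1755
3046 - 1755 = 1291

MCCXCI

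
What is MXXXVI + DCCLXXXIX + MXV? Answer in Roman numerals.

MXXXVI = 1036, DCCLXXXIX = 789, MXV = 1015
1036 + 789 = 1825
1825 + 1015 = 2840

MMDCCCXL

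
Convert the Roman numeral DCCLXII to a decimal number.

DCCLXII: D=500, C=100, C=100, L=50, X=10, I=1, I=1
500 + 100 + 100 + 50 + 10 + 1 + 1 = 762

762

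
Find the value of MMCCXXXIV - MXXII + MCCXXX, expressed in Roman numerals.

MMCCXXXIV = 2234, MXXII = 1022, MCCXXX = 1230
2234 - 1022 = 1212
1212 + 1230 = 2442

MMCDXLII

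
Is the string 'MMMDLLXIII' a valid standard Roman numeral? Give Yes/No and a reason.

'MMMDLLXIII': L should not appear more than once

No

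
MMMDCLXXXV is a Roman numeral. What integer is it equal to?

MMMDCLXXXV: M=1000, M=1000, M=1000, D=500, C=100, L=50, X=10, X=10, X=10, V=5
1000 + 1000 + 1000 + 500 + 100 + 50 + 10 + 10 + 10 + 5 = 3685

3685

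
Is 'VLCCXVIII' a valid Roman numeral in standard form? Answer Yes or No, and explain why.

'VLCCXVIII': V should not appear more than once

No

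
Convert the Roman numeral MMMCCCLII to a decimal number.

MMMCCCLII: M=1000, M=1000, M=1000, C=100, C=100, C=100, L=50, I=1, I=1
1000 + 1000 + 1000 + 100 + 100 + 100 + 50 + 1 + 1 = 3352

3352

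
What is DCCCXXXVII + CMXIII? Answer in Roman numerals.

DCCCXXXVII = 837
CMXIII = 913
837 + 913 = 1750

MDCCL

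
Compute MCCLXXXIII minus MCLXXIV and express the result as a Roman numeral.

MCCLXXXIII = 1283
MCLXXIV = 1174
1283 - 1174 = 109

CIX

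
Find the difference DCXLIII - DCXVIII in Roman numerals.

DCXLIII = 643
DCXVIII = 618
643 - 618 = 25

XXV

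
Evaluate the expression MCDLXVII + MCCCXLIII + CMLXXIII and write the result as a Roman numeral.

MCDLXVII = 1467, MCCCXLIII = 1343, CMLXXIII = 973
1467 + 1343 = 2810
2810 + 973 = 3783

MMMDCCLXXXIII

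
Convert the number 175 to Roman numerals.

Convert 175 to Roman numerals:
  175 contains 1×100 (C)
  75 contains 1×50 (L)
  25 contains 2×10 (XX)
  5 contains 1×5 (V)

CLXXV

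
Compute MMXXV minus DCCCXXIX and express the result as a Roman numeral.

MMXXV = 2025
DCCCXXIX = 829
2025 - 829 = 1196

MCXCVI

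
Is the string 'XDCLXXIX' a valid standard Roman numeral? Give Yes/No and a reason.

'XDCLXXIX': Invalid subtractive combination: XD

No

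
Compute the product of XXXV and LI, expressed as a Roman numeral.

XXXV = 35
LI = 51
35 × 51 = 1785

MDCCLXXXV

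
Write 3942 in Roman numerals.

Convert 3942 to Roman numerals:
  3942 contains 3×1000 (MMM)
  942 contains 1×900 (CM)
  42 contains 1×40 (XL)
  2 contains 2×1 (II)

MMMCMXLII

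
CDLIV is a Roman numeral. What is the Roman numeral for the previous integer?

CDLIV = 454; previous is 453

CDLIII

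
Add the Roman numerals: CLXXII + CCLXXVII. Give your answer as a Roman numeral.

CLXXII = 172
CCLXXVII = 277
172 + 277 = 449

CDXLIX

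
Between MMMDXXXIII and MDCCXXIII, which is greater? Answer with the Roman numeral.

MMMDXXXIII = 3533
MDCCXXIII = 1723
3533 is larger

MMMDXXXIII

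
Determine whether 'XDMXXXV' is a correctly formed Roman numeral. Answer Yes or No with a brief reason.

'XDMXXXV': Invalid subtractive combination: XD

No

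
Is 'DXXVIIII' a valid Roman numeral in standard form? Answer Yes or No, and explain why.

'DXXVIIII': More than 3 consecutive I's

No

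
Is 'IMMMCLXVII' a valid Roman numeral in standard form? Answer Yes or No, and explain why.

'IMMMCLXVII': Invalid subtractive combination: IM

No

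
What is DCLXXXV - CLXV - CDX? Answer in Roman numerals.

DCLXXXV = 685, CLXV = 165, CDX = 410
685 - 165 = 520
520 - 410 = 110

CX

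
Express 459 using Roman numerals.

Convert 459 to Roman numerals:
  459 contains 1×400 (CD)
  59 contains 1×50 (L)
  9 contains 1×9 (IX)

CDLIX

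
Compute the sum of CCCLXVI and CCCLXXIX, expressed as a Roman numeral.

CCCLXVI = 366
CCCLXXIX = 379
366 + 379 = 745

DCCXLV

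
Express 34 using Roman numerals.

Convert 34 to Roman numerals:
  34 contains 3×10 (XXX)
  4 contains 1×4 (IV)

XXXIV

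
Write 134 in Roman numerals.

Convert 134 to Roman numerals:
  134 contains 1×100 (C)
  34 contains 3×10 (XXX)
  4 contains 1×4 (IV)

CXXXIV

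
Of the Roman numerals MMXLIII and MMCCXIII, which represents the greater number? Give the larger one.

MMXLIII = 2043
MMCCXIII = 2213
2213 is larger

MMCCXIII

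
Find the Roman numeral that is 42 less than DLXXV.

DLXXV = 575
575 - 42 = 533

DXXXIII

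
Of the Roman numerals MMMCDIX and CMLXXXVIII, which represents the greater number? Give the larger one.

MMMCDIX = 3409
CMLXXXVIII = 988
3409 is larger

MMMCDIX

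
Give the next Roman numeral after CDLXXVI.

CDLXXVI = 476, so the next integer is 476 + 1 = 477

CDLXXVII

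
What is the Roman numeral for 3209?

Convert 3209 to Roman numerals:
  3209 contains 3×1000 (MMM)
  209 contains 2×100 (CC)
  9 contains 1×9 (IX)

MMMCCIX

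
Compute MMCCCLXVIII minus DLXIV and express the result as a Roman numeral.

MMCCCLXVIII = 2368
DLXIV = 564
2368 - 564 = 1804

MDCCCIV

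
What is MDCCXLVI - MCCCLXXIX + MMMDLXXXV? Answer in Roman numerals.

MDCCXLVI = 1746, MCCCLXXIX = 1379, MMMDLXXXV = 3585
1746 - 1379 = 367
367 + 3585 = 3952

MMMCMLII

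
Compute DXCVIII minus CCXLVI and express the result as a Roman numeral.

DXCVIII = 598
CCXLVI = 246
598 - 246 = 352

CCCLII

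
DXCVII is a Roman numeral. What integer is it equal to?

DXCVII: D=500, XC=90, V=5, I=1, I=1
500 + 90 + 5 + 1 + 1 = 597

597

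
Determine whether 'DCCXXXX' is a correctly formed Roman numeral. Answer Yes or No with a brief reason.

'DCCXXXX': More than 3 consecutive X's

No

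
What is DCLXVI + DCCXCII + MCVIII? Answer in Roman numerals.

DCLXVI = 666, DCCXCII = 792, MCVIII = 1108
666 + 792 = 1458
1458 + 1108 = 2566

MMDLXVI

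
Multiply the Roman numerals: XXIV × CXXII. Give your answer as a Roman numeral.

XXIV = 24
CXXII = 122
24 × 122 = 2928

MMCMXXVIII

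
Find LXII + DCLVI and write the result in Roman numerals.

LXII = 62
DCLVI = 656
62 + 656 = 718

DCCXVIII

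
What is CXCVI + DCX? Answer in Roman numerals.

CXCVI = 196
DCX = 610
196 + 610 = 806

DCCCVI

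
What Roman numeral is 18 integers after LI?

LI = 51
51 + 18 = 69

LXIX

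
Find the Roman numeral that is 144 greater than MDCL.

MDCL = 1650
1650 + 144 = 1794

MDCCXCIV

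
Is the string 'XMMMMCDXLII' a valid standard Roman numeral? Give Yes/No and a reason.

'XMMMMCDXLII': More than 3 consecutive M's

No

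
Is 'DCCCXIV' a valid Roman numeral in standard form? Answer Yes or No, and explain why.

'DCCCXIV': Check the rules: uses only the symbols I, V, X, L, C, D, M; no symbol is repeated more than three times in a row; V, L and D each appear at most once; the only place a smaller symbol precedes a larger one is the allowed subtractive pair IV, the symbol right after such a pair (if any) is smaller than the pair's first symbol, and otherwise the values never increase from left to right. Value: D (500) + C (100) + C (100) + C (100) + X (10) + IV (4) = 814. So it is a valid standard Roman numeral.

Yes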